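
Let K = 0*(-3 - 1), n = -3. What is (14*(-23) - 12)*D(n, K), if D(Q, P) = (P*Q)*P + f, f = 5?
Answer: -1670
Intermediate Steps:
K = 0 (K = 0*(-4) = 0)
D(Q, P) = 5 + Q*P**2 (D(Q, P) = (P*Q)*P + 5 = Q*P**2 + 5 = 5 + Q*P**2)
(14*(-23) - 12)*D(n, K) = (14*(-23) - 12)*(5 - 3*0**2) = (-322 - 12)*(5 - 3*0) = -334*(5 + 0) = -334*5 = -1670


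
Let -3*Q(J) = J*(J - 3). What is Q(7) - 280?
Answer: -868/3 ≈ -289.33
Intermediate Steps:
Q(J) = -J*(-3 + J)/3 (Q(J) = -J*(J - 3)/3 = -J*(-3 + J)/3)
Q(7) - 280 = (1/3)*7*(3 - 1*7) - 280 = (1/3)*7*(3 - 7) - 280 = (1/3)*7*(-4) - 280 = -28/3 - 280 = -868/3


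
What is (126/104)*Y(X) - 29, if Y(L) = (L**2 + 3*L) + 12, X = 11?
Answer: 4475/26 ≈ 172.12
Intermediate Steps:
Y(L) = 12 + L**2 + 3*L
(126/104)*Y(X) - 29 = (126/104)*(12 + 11**2 + 3*11) - 29 = (126*(1/104))*(12 + 121 + 33) - 29 = (63/52)*166 - 29 = 5229/26 - 29 = 4475/26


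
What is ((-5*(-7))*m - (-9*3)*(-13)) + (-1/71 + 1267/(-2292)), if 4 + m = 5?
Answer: -51515561/162732 ≈ -316.57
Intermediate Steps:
m = 1 (m = -4 + 5 = 1)
((-5*(-7))*m - (-9*3)*(-13)) + (-1/71 + 1267/(-2292)) = (-5*(-7)*1 - (-9*3)*(-13)) + (-1/71 + 1267/(-2292)) = (35*1 - (-27)*(-13)) + (-1*1/71 + 1267*(-1/2292)) = (35 - 1*351) + (-1/71 - 1267/2292) = (35 - 351) - 92249/162732 = -316 - 92249/162732 = -51515561/162732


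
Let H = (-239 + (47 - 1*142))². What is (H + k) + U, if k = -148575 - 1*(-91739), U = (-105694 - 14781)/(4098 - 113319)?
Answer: 5976693595/109221 ≈ 54721.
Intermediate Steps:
U = 120475/109221 (U = -120475/(-109221) = -120475*(-1/109221) = 120475/109221 ≈ 1.1030)
k = -56836 (k = -148575 + 91739 = -56836)
H = 111556 (H = (-239 + (47 - 142))² = (-239 - 95)² = (-334)² = 111556)
(H + k) + U = (111556 - 56836) + 120475/109221 = 54720 + 120475/109221 = 5976693595/109221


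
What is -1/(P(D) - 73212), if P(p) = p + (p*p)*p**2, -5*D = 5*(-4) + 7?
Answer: 625/45727314 ≈ 1.3668e-5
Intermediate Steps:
D = 13/5 (D = -(5*(-4) + 7)/5 = -(-20 + 7)/5 = -1/5*(-13) = 13/5 ≈ 2.6000)
P(p) = p + p**4 (P(p) = p + p**2*p**2 = p + p**4)
-1/(P(D) - 73212) = -1/((13/5 + (13/5)**4) - 73212) = -1/((13/5 + 28561/625) - 73212) = -1/(30186/625 - 73212) = -1/(-45727314/625) = -1*(-625/45727314) = 625/45727314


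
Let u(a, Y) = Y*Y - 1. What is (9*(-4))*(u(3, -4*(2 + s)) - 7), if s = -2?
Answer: 288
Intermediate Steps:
u(a, Y) = -1 + Y**2 (u(a, Y) = Y**2 - 1 = -1 + Y**2)
(9*(-4))*(u(3, -4*(2 + s)) - 7) = (9*(-4))*((-1 + (-4*(2 - 2))**2) - 7) = -36*((-1 + (-4*0)**2) - 7) = -36*((-1 + 0**2) - 7) = -36*((-1 + 0) - 7) = -36*(-1 - 7) = -36*(-8) = 288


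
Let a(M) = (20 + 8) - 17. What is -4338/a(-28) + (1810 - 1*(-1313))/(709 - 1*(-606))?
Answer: -5670117/14465 ≈ -391.99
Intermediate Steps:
a(M) = 11 (a(M) = 28 - 17 = 11)
-4338/a(-28) + (1810 - 1*(-1313))/(709 - 1*(-606)) = -4338/11 + (1810 - 1*(-1313))/(709 - 1*(-606)) = -4338*1/11 + (1810 + 1313)/(709 + 606) = -4338/11 + 3123/1315 = -5670117/14465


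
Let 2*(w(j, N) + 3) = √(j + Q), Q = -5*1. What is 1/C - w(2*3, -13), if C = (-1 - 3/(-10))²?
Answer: 445/98 ≈ 4.5408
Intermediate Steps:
Q = -5
w(j, N) = -3 + √(-5 + j)/2 (w(j, N) = -3 + √(j - 5)/2 = -3 + √(-5 + j)/2)
C = 49/100 (C = (-1 - 3*(-⅒))² = (-1 + 3/10)² = (-7/10)² = 49/100 ≈ 0.49000)
1/C - w(2*3, -13) = 1/(49/100) - (-3 + √(-5 + 2*3)/2) = 100/49 - (-3 + √(-5 + 6)/2) = 100/49 - (-3 + √1/2) = 100/49 - (-3 + (½)*1) = 100/49 - (-3 + ½) = 100/49 - 1*(-5/2) = 100/49 + 5/2 = 445/98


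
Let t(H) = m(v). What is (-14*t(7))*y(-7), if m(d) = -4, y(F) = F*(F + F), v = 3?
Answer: 5488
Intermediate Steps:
y(F) = 2*F² (y(F) = F*(2*F) = 2*F²)
t(H) = -4
(-14*t(7))*y(-7) = (-14*(-4))*(2*(-7)²) = 56*(2*49) = 56*98 = 5488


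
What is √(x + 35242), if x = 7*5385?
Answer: √72937 ≈ 270.07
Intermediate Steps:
x = 37695
√(x + 35242) = √(37695 + 35242) = √72937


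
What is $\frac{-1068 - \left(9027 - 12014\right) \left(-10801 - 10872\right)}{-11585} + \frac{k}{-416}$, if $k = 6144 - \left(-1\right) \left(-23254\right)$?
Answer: $\frac{13564680027}{2409680} \approx 5629.2$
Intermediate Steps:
$k = -17110$ ($k = 6144 - 23254 = -17110$)
$\frac{-1068 - \left(9027 - 12014\right) \left(-10801 - 10872\right)}{-11585} + \frac{k}{-416} = \frac{-1068 - \left(9027 - 12014\right) \left(-10801 - 10872\right)}{-11585} - \frac{17110}{-416} = \left(-1068 - \left(-2987\right) \left(-21673\right)\right) \left(- \frac{1}{11585}\right) - - \frac{8555}{208} = \left(-1068 - 64737251\right) \left(- \frac{1}{11585}\right) + \frac{8555}{208} = \left(-64738319\right) \left(- \frac{1}{11585}\right) + \frac{8555}{208} = \frac{64738319}{11585} + \frac{8555}{208} = \frac{13564680027}{2409680}$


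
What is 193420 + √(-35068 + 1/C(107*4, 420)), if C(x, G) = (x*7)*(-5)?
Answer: 193420 + I*√1967318310545/7490 ≈ 1.9342e+5 + 187.26*I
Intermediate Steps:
C(x, G) = -35*x (C(x, G) = (7*x)*(-5) = -35*x)
193420 + √(-35068 + 1/C(107*4, 420)) = 193420 + √(-35068 + 1/(-3745*4)) = 193420 + √(-35068 + 1/(-35*428)) = 193420 + √(-35068 + 1/(-14980)) = 193420 + √(-35068 - 1/14980) = 193420 + √(-525318641/14980) = 193420 + I*√1967318310545/7490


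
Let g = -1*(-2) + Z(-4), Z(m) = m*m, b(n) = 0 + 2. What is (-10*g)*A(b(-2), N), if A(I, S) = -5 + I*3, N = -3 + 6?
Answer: -180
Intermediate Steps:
b(n) = 2
N = 3
A(I, S) = -5 + 3*I
Z(m) = m**2
g = 18 (g = -1*(-2) + (-4)**2 = 2 + 16 = 18)
(-10*g)*A(b(-2), N) = (-10*18)*(-5 + 3*2) = -180*(-5 + 6) = -180*1 = -180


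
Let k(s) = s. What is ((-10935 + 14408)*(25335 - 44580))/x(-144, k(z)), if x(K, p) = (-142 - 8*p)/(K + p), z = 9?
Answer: -9023114475/214 ≈ -4.2164e+7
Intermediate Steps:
x(K, p) = (-142 - 8*p)/(K + p)
((-10935 + 14408)*(25335 - 44580))/x(-144, k(z)) = ((-10935 + 14408)*(25335 - 44580))/((2*(-71 - 4*9)/(-144 + 9))) = (3473*(-19245))/((2*(-71 - 36)/(-135))) = -66837885/(2*(-1/135)*(-107)) = -66837885/214/135 = -66837885*135/214 = -9023114475/214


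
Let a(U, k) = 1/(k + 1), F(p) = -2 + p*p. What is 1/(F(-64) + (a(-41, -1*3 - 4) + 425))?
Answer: 6/27113 ≈ 0.00022130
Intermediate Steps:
F(p) = -2 + p**2
a(U, k) = 1/(1 + k)
1/(F(-64) + (a(-41, -1*3 - 4) + 425)) = 1/((-2 + (-64)**2) + (1/(1 + (-1*3 - 4)) + 425)) = 1/((-2 + 4096) + (1/(1 + (-3 - 4)) + 425)) = 1/(4094 + (1/(1 - 7) + 425)) = 1/(4094 + (1/(-6) + 425)) = 1/(4094 + (-1/6 + 425)) = 1/(4094 + 2549/6) = 1/(27113/6) = 6/27113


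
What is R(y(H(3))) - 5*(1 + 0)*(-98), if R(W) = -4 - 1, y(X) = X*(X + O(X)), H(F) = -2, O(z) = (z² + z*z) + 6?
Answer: 485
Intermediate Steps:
O(z) = 6 + 2*z² (O(z) = (z² + z²) + 6 = 2*z² + 6 = 6 + 2*z²)
y(X) = X*(6 + X + 2*X²) (y(X) = X*(X + (6 + 2*X²)) = X*(6 + X + 2*X²))
R(W) = -5
R(y(H(3))) - 5*(1 + 0)*(-98) = -5 - 5*(1 + 0)*(-98) = -5 - 5*1*(-98) = -5 - 5*(-98) = -5 + 490 = 485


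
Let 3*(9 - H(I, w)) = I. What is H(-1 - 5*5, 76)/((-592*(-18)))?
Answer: 53/31968 ≈ 0.0016579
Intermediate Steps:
H(I, w) = 9 - I/3
H(-1 - 5*5, 76)/((-592*(-18))) = (9 - (-1 - 5*5)/3)/((-592*(-18))) = (9 - (-1 - 25)/3)/10656 = (9 - 1/3*(-26))*(1/10656) = (9 + 26/3)*(1/10656) = (53/3)*(1/10656) = 53/31968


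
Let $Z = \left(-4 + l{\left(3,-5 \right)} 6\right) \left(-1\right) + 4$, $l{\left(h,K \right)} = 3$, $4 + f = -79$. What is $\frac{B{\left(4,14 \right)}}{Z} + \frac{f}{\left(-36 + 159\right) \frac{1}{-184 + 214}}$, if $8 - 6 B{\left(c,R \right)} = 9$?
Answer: $- \frac{49759}{2460} \approx -20.227$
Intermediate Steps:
$f = -83$ ($f = -4 - 79 = -83$)
$B{\left(c,R \right)} = - \frac{1}{6}$ ($B{\left(c,R \right)} = \frac{4}{3} - \frac{3}{2} = - \frac{1}{6}$)
$Z = -10$ ($Z = \left(-4 + 3 \cdot 6\right) \left(-1\right) + 4 = \left(-4 + 18\right) \left(-1\right) + 4 = 14 \left(-1\right) + 4 = -14 + 4 = -10$)
$\frac{B{\left(4,14 \right)}}{Z} + \frac{f}{\left(-36 + 159\right) \frac{1}{-184 + 214}} = - \frac{1}{6 \left(-10\right)} - \frac{83}{\left(-36 + 159\right) \frac{1}{-184 + 214}} = \left(- \frac{1}{6}\right) \left(- \frac{1}{10}\right) - \frac{83}{123 \cdot \frac{1}{30}} = \frac{1}{60} - \frac{83}{123 \cdot \frac{1}{30}} = \frac{1}{60} - \frac{83}{\frac{41}{10}} = \frac{1}{60} - \frac{830}{41} = - \frac{49759}{2460}$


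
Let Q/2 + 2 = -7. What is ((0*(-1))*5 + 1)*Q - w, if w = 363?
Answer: -381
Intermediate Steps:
Q = -18 (Q = -4 + 2*(-7) = -4 - 14 = -18)
((0*(-1))*5 + 1)*Q - w = ((0*(-1))*5 + 1)*(-18) - 1*363 = (0*5 + 1)*(-18) - 363 = (0 + 1)*(-18) - 363 = 1*(-18) - 363 = -18 - 363 = -381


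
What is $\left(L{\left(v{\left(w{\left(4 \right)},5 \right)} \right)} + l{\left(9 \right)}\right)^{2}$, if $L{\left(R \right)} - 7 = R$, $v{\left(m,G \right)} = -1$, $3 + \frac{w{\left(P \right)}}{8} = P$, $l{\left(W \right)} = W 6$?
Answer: $3600$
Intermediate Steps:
$l{\left(W \right)} = 6 W$
$w{\left(P \right)} = -24 + 8 P$
$L{\left(R \right)} = 7 + R$
$\left(L{\left(v{\left(w{\left(4 \right)},5 \right)} \right)} + l{\left(9 \right)}\right)^{2} = \left(\left(7 - 1\right) + 6 \cdot 9\right)^{2} = \left(6 + 54\right)^{2} = 60^{2} = 3600$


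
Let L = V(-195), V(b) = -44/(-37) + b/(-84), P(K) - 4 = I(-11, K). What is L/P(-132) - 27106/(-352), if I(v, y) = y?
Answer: 112287257/1458688 ≈ 76.978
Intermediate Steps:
P(K) = 4 + K
V(b) = 44/37 - b/84 (V(b) = -44*(-1/37) + b*(-1/84) = 44/37 - b/84)
L = 3637/1036 (L = 44/37 - 1/84*(-195) = 44/37 + 65/28 = 3637/1036 ≈ 3.5106)
L/P(-132) - 27106/(-352) = 3637/(1036*(4 - 132)) - 27106/(-352) = (3637/1036)/(-128) - 27106*(-1/352) = (3637/1036)*(-1/128) + 13553/176 = -3637/132608 + 13553/176 = 112287257/1458688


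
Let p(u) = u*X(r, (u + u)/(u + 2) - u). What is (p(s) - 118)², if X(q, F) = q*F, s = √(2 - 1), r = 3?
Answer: 14161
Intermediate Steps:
s = 1 (s = √1 = 1)
X(q, F) = F*q
p(u) = u*(-3*u + 6*u/(2 + u)) (p(u) = u*(((u + u)/(u + 2) - u)*3) = u*(((2*u)/(2 + u) - u)*3) = u*((2*u/(2 + u) - u)*3) = u*((-u + 2*u/(2 + u))*3) = u*(-3*u + 6*u/(2 + u)))
(p(s) - 118)² = (-3*1³/(2 + 1) - 118)² = (-3*1/3 - 118)² = (-3*1*⅓ - 118)² = (-1 - 118)² = (-119)² = 14161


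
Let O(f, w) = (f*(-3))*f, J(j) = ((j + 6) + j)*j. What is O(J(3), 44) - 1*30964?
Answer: -34852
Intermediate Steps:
J(j) = j*(6 + 2*j) (J(j) = ((6 + j) + j)*j = (6 + 2*j)*j = j*(6 + 2*j))
O(f, w) = -3*f**2 (O(f, w) = (-3*f)*f = -3*f**2)
O(J(3), 44) - 1*30964 = -3*36*(3 + 3)**2 - 1*30964 = -3*(2*3*6)**2 - 30964 = -3*36**2 - 30964 = -3*1296 - 30964 = -3888 - 30964 = -34852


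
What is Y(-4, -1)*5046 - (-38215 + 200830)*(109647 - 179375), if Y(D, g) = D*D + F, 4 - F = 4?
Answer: 11338899456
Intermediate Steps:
F = 0 (F = 4 - 1*4 = 4 - 4 = 0)
Y(D, g) = D**2 (Y(D, g) = D*D + 0 = D**2 + 0 = D**2)
Y(-4, -1)*5046 - (-38215 + 200830)*(109647 - 179375) = (-4)**2*5046 - (-38215 + 200830)*(109647 - 179375) = 16*5046 - 162615*(-69728) = 80736 - 1*(-11338818720) = 80736 + 11338818720 = 11338899456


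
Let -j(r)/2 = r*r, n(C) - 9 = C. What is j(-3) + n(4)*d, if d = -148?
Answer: -1942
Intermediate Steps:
n(C) = 9 + C
j(r) = -2*r² (j(r) = -2*r*r = -2*r²)
j(-3) + n(4)*d = -2*(-3)² + (9 + 4)*(-148) = -2*9 + 13*(-148) = -18 - 1924 = -1942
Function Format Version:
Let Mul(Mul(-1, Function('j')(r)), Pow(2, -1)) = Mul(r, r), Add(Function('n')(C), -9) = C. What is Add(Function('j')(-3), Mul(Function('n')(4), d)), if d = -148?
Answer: -1942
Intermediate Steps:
Function('n')(C) = Add(9, C)
Function('j')(r) = Mul(-2, Pow(r, 2)) (Function('j')(r) = Mul(-2, Mul(r, r)) = Mul(-2, Pow(r, 2)))
Add(Function('j')(-3), Mul(Function('n')(4), d)) = Add(Mul(-2, Pow(-3, 2)), Mul(Add(9, 4), -148)) = Add(Mul(-2, 9), Mul(13, -148)) = Add(-18, -1924) = -1942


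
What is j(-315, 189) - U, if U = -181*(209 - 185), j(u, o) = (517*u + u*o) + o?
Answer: -217857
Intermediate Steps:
j(u, o) = o + 517*u + o*u (j(u, o) = (517*u + o*u) + o = o + 517*u + o*u)
U = -4344 (U = -181*24 = -4344)
j(-315, 189) - U = (189 + 517*(-315) + 189*(-315)) - 1*(-4344) = (189 - 162855 - 59535) + 4344 = -222201 + 4344 = -217857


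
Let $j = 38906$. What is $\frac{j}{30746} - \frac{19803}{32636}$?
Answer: $\frac{8059429}{12236908} \approx 0.65862$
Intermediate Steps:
$\frac{j}{30746} - \frac{19803}{32636} = \frac{38906}{30746} - \frac{19803}{32636} = 38906 \cdot \frac{1}{30746} - \frac{483}{796} = \frac{19453}{15373} - \frac{483}{796} = \frac{8059429}{12236908}$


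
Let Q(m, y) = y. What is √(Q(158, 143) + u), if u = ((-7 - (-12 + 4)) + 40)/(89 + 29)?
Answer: √1995970/118 ≈ 11.973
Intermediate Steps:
u = 41/118 (u = ((-7 - 1*(-8)) + 40)/118 = ((-7 + 8) + 40)*(1/118) = (1 + 40)*(1/118) = 41*(1/118) = 41/118 ≈ 0.34746)
√(Q(158, 143) + u) = √(143 + 41/118) = √(16915/118) = √1995970/118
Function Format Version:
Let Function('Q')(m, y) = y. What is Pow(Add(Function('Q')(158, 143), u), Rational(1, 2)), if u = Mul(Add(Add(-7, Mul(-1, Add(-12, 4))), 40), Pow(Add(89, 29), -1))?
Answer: Mul(Rational(1, 118), Pow(1995970, Rational(1, 2))) ≈ 11.973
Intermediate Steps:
u = Rational(41, 118) (u = Mul(Add(Add(-7, Mul(-1, -8)), 40), Pow(118, -1)) = Mul(Add(Add(-7, 8), 40), Rational(1, 118)) = Mul(Add(1, 40), Rational(1, 118)) = Mul(41, Rational(1, 118)) = Rational(41, 118) ≈ 0.34746)
Pow(Add(Function('Q')(158, 143), u), Rational(1, 2)) = Pow(Add(143, Rational(41, 118)), Rational(1, 2)) = Pow(Rational(16915, 118), Rational(1, 2)) = Mul(Rational(1, 118), Pow(1995970, Rational(1, 2)))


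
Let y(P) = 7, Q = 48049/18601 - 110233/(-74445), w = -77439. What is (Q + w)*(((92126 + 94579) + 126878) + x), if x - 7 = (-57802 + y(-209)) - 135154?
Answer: -12936110001248148397/1384751445 ≈ -9.3418e+9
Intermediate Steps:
Q = 5627451838/1384751445 (Q = 48049*(1/18601) - 110233*(-1/74445) = 48049/18601 + 110233/74445 = 5627451838/1384751445 ≈ 4.0639)
x = -192942 (x = 7 + ((-57802 + 7) - 135154) = 7 + (-57795 - 135154) = 7 - 192949 = -192942)
(Q + w)*(((92126 + 94579) + 126878) + x) = (5627451838/1384751445 - 77439)*(((92126 + 94579) + 126878) - 192942) = -107228139697517*((186705 + 126878) - 192942)/1384751445 = -107228139697517*(313583 - 192942)/1384751445 = -107228139697517/1384751445*120641 = -12936110001248148397/1384751445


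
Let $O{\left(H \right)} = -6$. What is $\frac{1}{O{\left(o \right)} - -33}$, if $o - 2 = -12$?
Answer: $\frac{1}{27} \approx 0.037037$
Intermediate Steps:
$o = -10$ ($o = 2 - 12 = -10$)
$\frac{1}{O{\left(o \right)} - -33} = \frac{1}{-6 - -33} = \frac{1}{-6 + \left(-177 + 210\right)} = \frac{1}{-6 + 33} = \frac{1}{27}$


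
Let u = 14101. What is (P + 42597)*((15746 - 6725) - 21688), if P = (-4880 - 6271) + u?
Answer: -576943849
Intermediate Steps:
P = 2950 (P = (-4880 - 6271) + 14101 = -11151 + 14101 = 2950)
(P + 42597)*((15746 - 6725) - 21688) = (2950 + 42597)*((15746 - 6725) - 21688) = 45547*(9021 - 21688) = 45547*(-12667) = -576943849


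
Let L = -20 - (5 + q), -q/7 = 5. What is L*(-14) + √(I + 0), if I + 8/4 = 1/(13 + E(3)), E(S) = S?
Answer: -140 + I*√31/4 ≈ -140.0 + 1.3919*I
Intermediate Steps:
q = -35 (q = -7*5 = -35)
I = -31/16 (I = -2 + 1/(13 + 3) = -2 + 1/16 = -31/16 ≈ -1.9375)
L = 10 (L = -20 - (5 - 35) = -20 - (-30) = -20 - 1*(-30) = -20 + 30 = 10)
L*(-14) + √(I + 0) = 10*(-14) + √(-31/16 + 0) = -140 + √(-31/16) = -140 + I*√31/4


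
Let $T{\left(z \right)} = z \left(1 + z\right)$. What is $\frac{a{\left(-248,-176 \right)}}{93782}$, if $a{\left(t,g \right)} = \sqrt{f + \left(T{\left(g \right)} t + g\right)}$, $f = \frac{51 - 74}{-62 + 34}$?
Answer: $\frac{i \sqrt{1497160735}}{1312948} \approx 0.02947 i$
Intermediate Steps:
$f = \frac{23}{28}$ ($f = - \frac{23}{-28} = \left(-23\right) \left(- \frac{1}{28}\right) = \frac{23}{28} \approx 0.82143$)
$a{\left(t,g \right)} = \sqrt{\frac{23}{28} + g + g t \left(1 + g\right)}$ ($a{\left(t,g \right)} = \sqrt{\frac{23}{28} + \left(g \left(1 + g\right) t + g\right)} = \sqrt{\frac{23}{28} + \left(g t \left(1 + g\right) + g\right)} = \sqrt{\frac{23}{28} + \left(g + g t \left(1 + g\right)\right)} = \sqrt{\frac{23}{28} + g + g t \left(1 + g\right)}$)
$\frac{a{\left(-248,-176 \right)}}{93782} = \frac{\frac{1}{14} \sqrt{7} \sqrt{23 + 28 \left(-176\right) + 28 \left(-176\right) \left(-248\right) \left(1 - 176\right)}}{93782} = \frac{\sqrt{7} \sqrt{23 - 4928 + 28 \left(-176\right) \left(-248\right) \left(-175\right)}}{14} \cdot \frac{1}{93782} = \frac{\sqrt{7} \sqrt{23 - 4928 - 213875200}}{14} \cdot \frac{1}{93782} = \frac{\sqrt{7} \sqrt{-213880105}}{14} \cdot \frac{1}{93782} = \frac{\sqrt{7} i \sqrt{213880105}}{14} \cdot \frac{1}{93782} = \frac{i \sqrt{1497160735}}{14} \cdot \frac{1}{93782} = \frac{i \sqrt{1497160735}}{1312948}$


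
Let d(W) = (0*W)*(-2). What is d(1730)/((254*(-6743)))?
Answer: 0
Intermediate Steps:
d(W) = 0 (d(W) = 0*(-2) = 0)
d(1730)/((254*(-6743))) = 0/((254*(-6743))) = 0/(-1712722) = 0*(-1/1712722) = 0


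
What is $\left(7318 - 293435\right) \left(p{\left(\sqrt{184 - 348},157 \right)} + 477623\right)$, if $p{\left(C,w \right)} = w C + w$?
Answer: $-136700980260 - 89840738 i \sqrt{41} \approx -1.367 \cdot 10^{11} - 5.7526 \cdot 10^{8} i$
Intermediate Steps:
$p{\left(C,w \right)} = w + C w$ ($p{\left(C,w \right)} = C w + w = w + C w$)
$\left(7318 - 293435\right) \left(p{\left(\sqrt{184 - 348},157 \right)} + 477623\right) = \left(7318 - 293435\right) \left(157 \left(1 + \sqrt{184 - 348}\right) + 477623\right) = - 286117 \left(157 \left(1 + \sqrt{-164}\right) + 477623\right) = - 286117 \left(157 \left(1 + 2 i \sqrt{41}\right) + 477623\right) = - 286117 \left(\left(157 + 314 i \sqrt{41}\right) + 477623\right) = - 286117 \left(477780 + 314 i \sqrt{41}\right) = -136700980260 - 89840738 i \sqrt{41}$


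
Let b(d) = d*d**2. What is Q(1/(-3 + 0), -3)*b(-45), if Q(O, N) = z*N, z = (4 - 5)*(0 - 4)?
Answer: 1093500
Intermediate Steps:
z = 4 (z = -1*(-4) = 4)
Q(O, N) = 4*N
b(d) = d**3
Q(1/(-3 + 0), -3)*b(-45) = (4*(-3))*(-45)**3 = -12*(-91125) = 1093500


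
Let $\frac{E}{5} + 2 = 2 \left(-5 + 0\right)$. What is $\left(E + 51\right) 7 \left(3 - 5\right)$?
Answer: $126$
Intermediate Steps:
$E = -60$ ($E = -10 + 5 \cdot 2 \left(-5 + 0\right) = -10 + 5 \cdot 2 \left(-5\right) = -10 + 5 \left(-10\right) = -10 - 50 = -60$)
$\left(E + 51\right) 7 \left(3 - 5\right) = \left(-60 + 51\right) 7 \left(3 - 5\right) = - 9 \cdot 7 \left(-2\right) = \left(-9\right) \left(-14\right) = 126$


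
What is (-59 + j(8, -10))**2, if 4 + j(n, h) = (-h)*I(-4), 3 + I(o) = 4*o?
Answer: 64009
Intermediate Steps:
I(o) = -3 + 4*o
j(n, h) = -4 + 19*h (j(n, h) = -4 + (-h)*(-3 + 4*(-4)) = -4 + (-h)*(-3 - 16) = -4 - h*(-19) = -4 + 19*h)
(-59 + j(8, -10))**2 = (-59 + (-4 + 19*(-10)))**2 = (-59 + (-4 - 190))**2 = (-59 - 194)**2 = (-253)**2 = 64009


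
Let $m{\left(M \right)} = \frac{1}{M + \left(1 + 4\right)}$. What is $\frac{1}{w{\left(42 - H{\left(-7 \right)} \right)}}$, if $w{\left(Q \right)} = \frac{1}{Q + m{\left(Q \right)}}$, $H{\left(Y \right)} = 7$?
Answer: $\frac{1401}{40} \approx 35.025$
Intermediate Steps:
$m{\left(M \right)} = \frac{1}{5 + M}$ ($m{\left(M \right)} = \frac{1}{M + 5} = \frac{1}{5 + M}$)
$w{\left(Q \right)} = \frac{1}{Q + \frac{1}{5 + Q}}$
$\frac{1}{w{\left(42 - H{\left(-7 \right)} \right)}} = \frac{1}{\frac{1}{1 + \left(42 - 7\right) \left(5 + \left(42 - 7\right)\right)} \left(5 + \left(42 - 7\right)\right)} = \frac{1}{\frac{1}{1 + 35 \left(5 + 35\right)} \left(5 + 35\right)} = \frac{1}{\frac{1}{1 + 35 \cdot 40} \cdot 40} = \frac{1}{\frac{1}{1 + 1400} \cdot 40} = \frac{1}{\frac{1}{1401} \cdot 40} = \frac{1}{\frac{40}{1401}} = \frac{1401}{40}$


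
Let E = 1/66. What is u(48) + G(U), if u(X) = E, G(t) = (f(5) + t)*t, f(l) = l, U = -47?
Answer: 130285/66 ≈ 1974.0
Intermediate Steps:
G(t) = t*(5 + t) (G(t) = (5 + t)*t = t*(5 + t))
E = 1/66 ≈ 0.015152
u(X) = 1/66
u(48) + G(U) = 1/66 - 47*(5 - 47) = 1/66 - 47*(-42) = 1/66 + 1974 = 130285/66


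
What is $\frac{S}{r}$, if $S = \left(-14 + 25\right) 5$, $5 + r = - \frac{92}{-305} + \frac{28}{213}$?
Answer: $- \frac{3573075}{296689} \approx -12.043$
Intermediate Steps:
$r = - \frac{296689}{64965}$ ($r = -5 + \left(- \frac{92}{-305} + \frac{28}{213}\right) = -5 + \left(\left(-92\right) \left(- \frac{1}{305}\right) + 28 \cdot \frac{1}{213}\right) = -5 + \left(\frac{92}{305} + \frac{28}{213}\right) = -5 + \frac{28136}{64965} = - \frac{296689}{64965} \approx -4.5669$)
$S = 55$ ($S = 11 \cdot 5 = 55$)
$\frac{S}{r} = \frac{55}{- \frac{296689}{64965}} = 55 \left(- \frac{64965}{296689}\right) = - \frac{3573075}{296689}$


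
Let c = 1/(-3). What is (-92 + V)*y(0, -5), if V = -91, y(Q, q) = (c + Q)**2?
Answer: -61/3 ≈ -20.333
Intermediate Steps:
c = -1/3 ≈ -0.33333
y(Q, q) = (-1/3 + Q)**2
(-92 + V)*y(0, -5) = (-92 - 91)*((-1 + 3*0)**2/9) = -61*(-1 + 0)**2/3 = -61*(-1)**2/3 = -61/3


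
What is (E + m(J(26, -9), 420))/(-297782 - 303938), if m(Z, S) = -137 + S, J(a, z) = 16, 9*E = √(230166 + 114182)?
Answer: -283/601720 - √86087/2707740 ≈ -0.00057868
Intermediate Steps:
E = 2*√86087/9 (E = √(230166 + 114182)/9 = √344348/9 = (2*√86087)/9 = 2*√86087/9 ≈ 65.201)
(E + m(J(26, -9), 420))/(-297782 - 303938) = (2*√86087/9 + (-137 + 420))/(-297782 - 303938) = (2*√86087/9 + 283)/(-601720) = (283 + 2*√86087/9)*(-1/601720) = -283/601720 - √86087/2707740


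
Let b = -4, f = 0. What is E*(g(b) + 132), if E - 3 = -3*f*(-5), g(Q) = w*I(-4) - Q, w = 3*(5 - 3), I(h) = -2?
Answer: 372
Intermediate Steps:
w = 6 (w = 3*2 = 6)
g(Q) = -12 - Q (g(Q) = 6*(-2) - Q = -12 - Q)
E = 3 (E = 3 - 3*0*(-5) = 3 + 0*(-5) = 3 + 0 = 3)
E*(g(b) + 132) = 3*((-12 - 1*(-4)) + 132) = 3*((-12 + 4) + 132) = 3*(-8 + 132) = 3*124 = 372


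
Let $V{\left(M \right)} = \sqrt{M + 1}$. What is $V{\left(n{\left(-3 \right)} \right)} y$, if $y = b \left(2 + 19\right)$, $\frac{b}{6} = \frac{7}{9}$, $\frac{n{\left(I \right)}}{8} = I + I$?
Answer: $98 i \sqrt{47} \approx 671.85 i$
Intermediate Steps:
$n{\left(I \right)} = 16 I$ ($n{\left(I \right)} = 8 \left(I + I\right) = 8 \cdot 2 I = 16 I$)
$V{\left(M \right)} = \sqrt{1 + M}$
$b = \frac{14}{3}$ ($b = 6 \cdot \frac{7}{9} = \frac{14}{3} \approx 4.6667$)
$y = 98$ ($y = \frac{14 \left(2 + 19\right)}{3} = \frac{14}{3} \cdot 21 = 98$)
$V{\left(n{\left(-3 \right)} \right)} y = \sqrt{1 + 16 \left(-3\right)} 98 = \sqrt{1 - 48} \cdot 98 = \sqrt{-47} \cdot 98 = i \sqrt{47} \cdot 98 = 98 i \sqrt{47}$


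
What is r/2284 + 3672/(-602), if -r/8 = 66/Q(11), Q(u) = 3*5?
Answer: -5255024/859355 ≈ -6.1151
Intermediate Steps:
Q(u) = 15
r = -176/5 (r = -528/15 = -8*22/5 = -176/5 ≈ -35.200)
r/2284 + 3672/(-602) = -176/5/2284 + 3672/(-602) = -176/5*1/2284 + 3672*(-1/602) = -44/2855 - 1836/301 = -5255024/859355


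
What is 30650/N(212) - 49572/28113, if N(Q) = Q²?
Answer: -227716753/210585112 ≈ -1.0814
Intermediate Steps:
30650/N(212) - 49572/28113 = 30650/(212²) - 49572/28113 = 30650/44944 - 49572*1/28113 = 30650*(1/44944) - 16524/9371 = 15325/22472 - 16524/9371 = -227716753/210585112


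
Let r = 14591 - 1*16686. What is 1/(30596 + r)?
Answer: 1/28501 ≈ 3.5086e-5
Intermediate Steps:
r = -2095 (r = 14591 - 16686 = -2095)
1/(30596 + r) = 1/(30596 - 2095) = 1/28501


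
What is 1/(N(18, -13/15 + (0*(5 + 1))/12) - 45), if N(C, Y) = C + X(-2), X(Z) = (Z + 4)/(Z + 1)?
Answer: -1/29 ≈ -0.034483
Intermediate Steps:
X(Z) = (4 + Z)/(1 + Z)
N(C, Y) = -2 + C (N(C, Y) = C + (4 - 2)/(1 - 2) = C + 2/(-1) = C - 1*2 = C - 2 = -2 + C)
1/(N(18, -13/15 + (0*(5 + 1))/12) - 45) = 1/((-2 + 18) - 45) = 1/(16 - 45) = 1/(-29) = -1/29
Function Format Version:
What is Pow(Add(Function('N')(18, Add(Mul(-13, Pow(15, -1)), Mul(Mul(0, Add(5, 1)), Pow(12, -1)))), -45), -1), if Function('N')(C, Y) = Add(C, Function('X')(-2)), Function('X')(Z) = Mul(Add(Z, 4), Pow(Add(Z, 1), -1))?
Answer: Rational(-1, 29) ≈ -0.034483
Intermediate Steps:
Function('X')(Z) = Mul(Pow(Add(1, Z), -1), Add(4, Z)) (Function('X')(Z) = Mul(Add(4, Z), Pow(Add(1, Z), -1)) = Mul(Pow(Add(1, Z), -1), Add(4, Z)))
Function('N')(C, Y) = Add(-2, C) (Function('N')(C, Y) = Add(C, Mul(Pow(Add(1, -2), -1), Add(4, -2))) = Add(C, Mul(Pow(-1, -1), 2)) = Add(C, Mul(-1, 2)) = Add(C, -2) = Add(-2, C))
Pow(Add(Function('N')(18, Add(Mul(-13, Pow(15, -1)), Mul(Mul(0, Add(5, 1)), Pow(12, -1)))), -45), -1) = Pow(Add(Add(-2, 18), -45), -1) = Pow(Add(16, -45), -1) = Pow(-29, -1) = Rational(-1, 29)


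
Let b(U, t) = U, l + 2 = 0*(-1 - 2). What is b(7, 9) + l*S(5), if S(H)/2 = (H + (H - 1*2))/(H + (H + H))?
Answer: 73/15 ≈ 4.8667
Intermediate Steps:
l = -2 (l = -2 + 0*(-1 - 2) = -2 + 0*(-3) = -2 + 0 = -2)
S(H) = 2*(-2 + 2*H)/(3*H) (S(H) = 2*((H + (H - 1*2))/(H + (H + H))) = 2*((H + (H - 2))/(H + 2*H)) = 2*((H + (-2 + H))/((3*H))) = 2*((-2 + 2*H)*(1/(3*H))) = 2*((-2 + 2*H)/(3*H)) = 2*(-2 + 2*H)/(3*H))
b(7, 9) + l*S(5) = 7 - 8*(-1 + 5)/(3*5) = 7 - 8*4/(3*5) = 7 - 2*16/15 = 7 - 32/15 = 73/15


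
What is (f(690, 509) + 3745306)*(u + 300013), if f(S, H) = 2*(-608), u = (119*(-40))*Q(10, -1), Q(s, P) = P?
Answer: 1141097541570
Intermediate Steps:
u = 4760 (u = (119*(-40))*(-1) = -4760*(-1) = 4760)
f(S, H) = -1216
(f(690, 509) + 3745306)*(u + 300013) = (-1216 + 3745306)*(4760 + 300013) = 3744090*304773 = 1141097541570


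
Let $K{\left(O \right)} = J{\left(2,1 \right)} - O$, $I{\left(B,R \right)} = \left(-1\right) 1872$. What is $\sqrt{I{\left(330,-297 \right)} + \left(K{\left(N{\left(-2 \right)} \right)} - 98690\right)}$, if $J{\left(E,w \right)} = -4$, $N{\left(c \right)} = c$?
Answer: $2 i \sqrt{25141} \approx 317.12 i$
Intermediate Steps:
$I{\left(B,R \right)} = -1872$
$K{\left(O \right)} = -4 - O$
$\sqrt{I{\left(330,-297 \right)} + \left(K{\left(N{\left(-2 \right)} \right)} - 98690\right)} = \sqrt{-1872 - 98692} = \sqrt{-100564} = 2 i \sqrt{25141}$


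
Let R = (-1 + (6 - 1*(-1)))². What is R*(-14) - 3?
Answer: -507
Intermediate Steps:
R = 36 (R = (-1 + (6 + 1))² = (-1 + 7)² = 6² = 36)
R*(-14) - 3 = 36*(-14) - 3 = -504 - 3 = -507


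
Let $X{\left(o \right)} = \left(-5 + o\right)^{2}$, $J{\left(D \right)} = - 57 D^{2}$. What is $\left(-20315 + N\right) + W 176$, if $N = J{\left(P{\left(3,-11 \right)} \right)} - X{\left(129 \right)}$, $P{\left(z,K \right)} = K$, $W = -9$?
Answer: $-44172$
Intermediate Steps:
$N = -22273$ ($N = - 57 \left(-11\right)^{2} - \left(-5 + 129\right)^{2} = \left(-57\right) 121 - 124^{2} = -6897 - 15376 = -22273$)
$\left(-20315 + N\right) + W 176 = \left(-20315 - 22273\right) - 1584 = -42588 - 1584 = -44172$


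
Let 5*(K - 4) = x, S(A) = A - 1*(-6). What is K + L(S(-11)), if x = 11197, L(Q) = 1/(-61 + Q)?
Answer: 740317/330 ≈ 2243.4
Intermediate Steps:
S(A) = 6 + A (S(A) = A + 6 = 6 + A)
K = 11217/5 (K = 4 + (1/5)*11197 = 4 + 11197/5 = 11217/5 ≈ 2243.4)
K + L(S(-11)) = 11217/5 + 1/(-61 + (6 - 11)) = 11217/5 + 1/(-61 - 5) = 11217/5 + 1/(-66) = 11217/5 - 1/66 = 740317/330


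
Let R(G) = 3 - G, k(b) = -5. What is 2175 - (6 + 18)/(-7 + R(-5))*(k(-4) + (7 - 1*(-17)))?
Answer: 1719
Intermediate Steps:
2175 - (6 + 18)/(-7 + R(-5))*(k(-4) + (7 - 1*(-17))) = 2175 - (6 + 18)/(-7 + (3 - 1*(-5)))*(-5 + (7 - 1*(-17))) = 2175 - 24/(-7 + (3 + 5))*(-5 + (7 + 17)) = 2175 - 24/(-7 + 8)*(-5 + 24) = 2175 - 24/1*19 = 2175 - 24*1*19 = 2175 - 24*19 = 2175 - 1*456 = 2175 - 456 = 1719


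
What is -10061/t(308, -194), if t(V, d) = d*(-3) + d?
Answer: -10061/388 ≈ -25.930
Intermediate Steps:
t(V, d) = -2*d (t(V, d) = -3*d + d = -2*d)
-10061/t(308, -194) = -10061/((-2*(-194))) = -10061/388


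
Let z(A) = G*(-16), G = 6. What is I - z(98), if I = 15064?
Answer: 15160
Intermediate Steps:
z(A) = -96 (z(A) = 6*(-16) = -96)
I - z(98) = 15064 - 1*(-96) = 15064 + 96 = 15160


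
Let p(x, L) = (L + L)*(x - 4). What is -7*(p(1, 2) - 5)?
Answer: 119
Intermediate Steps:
p(x, L) = 2*L*(-4 + x) (p(x, L) = (2*L)*(-4 + x) = 2*L*(-4 + x))
-7*(p(1, 2) - 5) = -7*(2*2*(-4 + 1) - 5) = -7*(2*2*(-3) - 5) = -7*(-12 - 5) = -7*(-17) = 119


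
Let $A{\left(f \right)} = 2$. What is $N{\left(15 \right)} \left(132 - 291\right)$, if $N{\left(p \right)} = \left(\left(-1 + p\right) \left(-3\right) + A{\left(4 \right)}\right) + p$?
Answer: $3975$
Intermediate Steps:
$N{\left(p \right)} = 5 - 2 p$ ($N{\left(p \right)} = \left(\left(-1 + p\right) \left(-3\right) + 2\right) + p = \left(\left(3 - 3 p\right) + 2\right) + p = \left(5 - 3 p\right) + p = 5 - 2 p$)
$N{\left(15 \right)} \left(132 - 291\right) = \left(5 - 30\right) \left(132 - 291\right) = \left(5 - 30\right) \left(-159\right) = \left(-25\right) \left(-159\right) = 3975$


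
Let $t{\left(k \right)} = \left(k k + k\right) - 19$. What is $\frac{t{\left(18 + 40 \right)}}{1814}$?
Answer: $\frac{3403}{1814} \approx 1.876$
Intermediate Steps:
$t{\left(k \right)} = -19 + k + k^{2}$ ($t{\left(k \right)} = \left(k^{2} + k\right) - 19 = \left(k + k^{2}\right) - 19 = -19 + k + k^{2}$)
$\frac{t{\left(18 + 40 \right)}}{1814} = \frac{-19 + \left(18 + 40\right) + \left(18 + 40\right)^{2}}{1814} = \left(-19 + 58 + 58^{2}\right) \frac{1}{1814} = \left(-19 + 58 + 3364\right) \frac{1}{1814} = 3403 \cdot \frac{1}{1814} = \frac{3403}{1814}$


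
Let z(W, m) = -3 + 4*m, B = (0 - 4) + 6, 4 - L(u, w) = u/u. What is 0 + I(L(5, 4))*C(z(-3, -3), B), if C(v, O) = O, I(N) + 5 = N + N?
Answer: 2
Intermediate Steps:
L(u, w) = 3 (L(u, w) = 4 - u/u = 4 - 1*1 = 4 - 1 = 3)
I(N) = -5 + 2*N (I(N) = -5 + (N + N) = -5 + 2*N)
B = 2 (B = -4 + 6 = 2)
0 + I(L(5, 4))*C(z(-3, -3), B) = 0 + (-5 + 2*3)*2 = 0 + (-5 + 6)*2 = 0 + 1*2 = 0 + 2 = 2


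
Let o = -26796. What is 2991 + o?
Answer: -23805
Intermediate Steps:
2991 + o = 2991 - 26796 = -23805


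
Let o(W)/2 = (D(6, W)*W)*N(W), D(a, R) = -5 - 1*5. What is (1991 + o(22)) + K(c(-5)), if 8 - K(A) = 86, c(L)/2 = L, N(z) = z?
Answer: -7767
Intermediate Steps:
D(a, R) = -10 (D(a, R) = -5 - 5 = -10)
c(L) = 2*L
o(W) = -20*W² (o(W) = 2*((-10*W)*W) = 2*(-10*W²) = -20*W²)
K(A) = -78 (K(A) = 8 - 1*86 = 8 - 86 = -78)
(1991 + o(22)) + K(c(-5)) = (1991 - 20*22²) - 78 = (1991 - 20*484) - 78 = (1991 - 9680) - 78 = -7689 - 78 = -7767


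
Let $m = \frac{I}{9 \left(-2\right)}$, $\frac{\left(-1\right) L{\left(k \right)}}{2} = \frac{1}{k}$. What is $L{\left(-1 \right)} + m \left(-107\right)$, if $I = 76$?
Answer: $\frac{4084}{9} \approx 453.78$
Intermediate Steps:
$L{\left(k \right)} = - \frac{2}{k}$
$m = - \frac{38}{9}$ ($m = \frac{76}{9 \left(-2\right)} = \frac{76}{-18} = 76 \left(- \frac{1}{18}\right) = - \frac{38}{9} \approx -4.2222$)
$L{\left(-1 \right)} + m \left(-107\right) = - \frac{2}{-1} - - \frac{4066}{9} = \left(-2\right) \left(-1\right) + \frac{4066}{9} = 2 + \frac{4066}{9} = \frac{4084}{9}$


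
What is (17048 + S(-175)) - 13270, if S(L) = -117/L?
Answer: 661267/175 ≈ 3778.7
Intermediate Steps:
(17048 + S(-175)) - 13270 = (17048 - 117/(-175)) - 13270 = (17048 - 117*(-1/175)) - 13270 = (17048 + 117/175) - 13270 = 2983517/175 - 13270 = 661267/175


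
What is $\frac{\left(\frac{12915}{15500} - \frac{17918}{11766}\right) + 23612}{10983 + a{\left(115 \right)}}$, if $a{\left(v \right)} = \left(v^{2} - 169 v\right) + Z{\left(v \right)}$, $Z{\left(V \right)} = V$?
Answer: $\frac{430606550489}{89143922400} \approx 4.8305$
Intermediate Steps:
$a{\left(v \right)} = v^{2} - 168 v$ ($a{\left(v \right)} = \left(v^{2} - 169 v\right) + v = v^{2} - 168 v$)
$\frac{\left(\frac{12915}{15500} - \frac{17918}{11766}\right) + 23612}{10983 + a{\left(115 \right)}} = \frac{\left(\frac{12915}{15500} - \frac{17918}{11766}\right) + 23612}{10983 + 115 \left(-168 + 115\right)} = \frac{\left(12915 \cdot \frac{1}{15500} - \frac{8959}{5883}\right) + 23612}{10983 + 115 \left(-53\right)} = \frac{\left(\frac{2583}{3100} - \frac{8959}{5883}\right) + 23612}{10983 - 6095} = \frac{- \frac{12577111}{18237300} + 23612}{4888} = \frac{430606550489}{18237300} \cdot \frac{1}{4888} = \frac{430606550489}{89143922400}$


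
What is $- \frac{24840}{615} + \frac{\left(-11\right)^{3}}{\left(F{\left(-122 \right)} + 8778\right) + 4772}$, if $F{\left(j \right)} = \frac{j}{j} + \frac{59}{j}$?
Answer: $- \frac{2744295590}{67779683} \approx -40.488$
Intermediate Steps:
$F{\left(j \right)} = 1 + \frac{59}{j}$
$- \frac{24840}{615} + \frac{\left(-11\right)^{3}}{\left(F{\left(-122 \right)} + 8778\right) + 4772} = - \frac{24840}{615} + \frac{\left(-11\right)^{3}}{\left(\frac{59 - 122}{-122} + 8778\right) + 4772} = \left(-24840\right) \frac{1}{615} - \frac{1331}{\left(\left(- \frac{1}{122}\right) \left(-63\right) + 8778\right) + 4772} = - \frac{1656}{41} - \frac{1331}{\left(\frac{63}{122} + 8778\right) + 4772} = - \frac{1656}{41} - \frac{1331}{\frac{1070979}{122} + 4772} = - \frac{1656}{41} - \frac{1331}{\frac{1653163}{122}} = - \frac{1656}{41} - \frac{162382}{1653163} = - \frac{2744295590}{67779683}$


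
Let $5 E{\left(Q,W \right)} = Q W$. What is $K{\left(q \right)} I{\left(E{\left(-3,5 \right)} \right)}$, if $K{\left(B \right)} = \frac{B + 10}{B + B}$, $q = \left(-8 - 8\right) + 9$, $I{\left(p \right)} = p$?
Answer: $\frac{9}{14} \approx 0.64286$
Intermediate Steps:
$E{\left(Q,W \right)} = \frac{Q W}{5}$
$q = -7$ ($q = -16 + 9 = -7$)
$K{\left(B \right)} = \frac{10 + B}{2 B}$
$K{\left(q \right)} I{\left(E{\left(-3,5 \right)} \right)} = \frac{10 - 7}{2 \left(-7\right)} \frac{1}{5} \left(-3\right) 5 = \frac{1}{2} \left(- \frac{1}{7}\right) 3 \left(-3\right) = \left(- \frac{3}{14}\right) \left(-3\right) = \frac{9}{14}$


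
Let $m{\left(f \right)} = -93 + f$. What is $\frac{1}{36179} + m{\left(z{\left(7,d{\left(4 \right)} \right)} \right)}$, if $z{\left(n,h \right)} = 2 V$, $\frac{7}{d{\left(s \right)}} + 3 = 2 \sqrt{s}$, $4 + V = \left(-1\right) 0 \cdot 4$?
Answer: $- \frac{3654078}{36179} \approx -101.0$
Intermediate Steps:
$V = -4$ ($V = -4 + \left(-1\right) 0 \cdot 4 = -4 + 0 \cdot 4 = -4 + 0 = -4$)
$d{\left(s \right)} = \frac{7}{-3 + 2 \sqrt{s}}$
$z{\left(n,h \right)} = -8$ ($z{\left(n,h \right)} = 2 \left(-4\right) = -8$)
$\frac{1}{36179} + m{\left(z{\left(7,d{\left(4 \right)} \right)} \right)} = \frac{1}{36179} - 101 = - \frac{3654078}{36179}$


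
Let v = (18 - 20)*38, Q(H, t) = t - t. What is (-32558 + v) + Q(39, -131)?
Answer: -32634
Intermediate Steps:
Q(H, t) = 0
v = -76 (v = -2*38 = -76)
(-32558 + v) + Q(39, -131) = (-32558 - 76) + 0 = -32634 + 0 = -32634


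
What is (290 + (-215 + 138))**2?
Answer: 45369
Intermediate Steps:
(290 + (-215 + 138))**2 = (290 - 77)**2 = 213**2 = 45369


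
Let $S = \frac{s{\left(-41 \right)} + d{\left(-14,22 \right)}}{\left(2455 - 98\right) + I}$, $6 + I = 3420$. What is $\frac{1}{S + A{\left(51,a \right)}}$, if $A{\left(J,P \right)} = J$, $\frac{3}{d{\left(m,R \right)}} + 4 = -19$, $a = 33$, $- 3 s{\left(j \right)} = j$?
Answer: $\frac{398199}{20309083} \approx 0.019607$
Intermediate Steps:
$s{\left(j \right)} = - \frac{j}{3}$
$d{\left(m,R \right)} = - \frac{3}{23}$ ($d{\left(m,R \right)} = \frac{3}{-4 - 19} = \frac{3}{-23} = 3 \left(- \frac{1}{23}\right) = - \frac{3}{23}$)
$I = 3414$ ($I = -6 + 3420 = 3414$)
$S = \frac{934}{398199}$ ($S = \frac{\left(- \frac{1}{3}\right) \left(-41\right) - \frac{3}{23}}{\left(2455 - 98\right) + 3414} = \frac{\frac{41}{3} - \frac{3}{23}}{\left(2455 - 98\right) + 3414} = \frac{934}{69 \left(2357 + 3414\right)} = \frac{934}{69 \cdot 5771} = \frac{934}{69} \cdot \frac{1}{5771} = \frac{934}{398199} \approx 0.0023456$)
$\frac{1}{S + A{\left(51,a \right)}} = \frac{1}{\frac{934}{398199} + 51} = \frac{1}{\frac{20309083}{398199}} = \frac{398199}{20309083}$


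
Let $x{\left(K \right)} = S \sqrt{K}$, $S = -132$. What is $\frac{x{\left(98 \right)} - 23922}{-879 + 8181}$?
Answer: $- \frac{3987}{1217} - \frac{154 \sqrt{2}}{1217} \approx -3.455$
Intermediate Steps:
$x{\left(K \right)} = - 132 \sqrt{K}$
$\frac{x{\left(98 \right)} - 23922}{-879 + 8181} = \frac{- 132 \sqrt{98} - 23922}{-879 + 8181} = \frac{- 132 \cdot 7 \sqrt{2} - 23922}{7302} = \left(- 924 \sqrt{2} - 23922\right) \frac{1}{7302} = \left(-23922 - 924 \sqrt{2}\right) \frac{1}{7302} = - \frac{3987}{1217} - \frac{154 \sqrt{2}}{1217}$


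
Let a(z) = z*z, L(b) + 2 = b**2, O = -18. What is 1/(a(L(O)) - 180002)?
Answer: -1/76318 ≈ -1.3103e-5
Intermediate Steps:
L(b) = -2 + b**2
a(z) = z**2
1/(a(L(O)) - 180002) = 1/((-2 + (-18)**2)**2 - 180002) = 1/((-2 + 324)**2 - 180002) = 1/(322**2 - 180002) = 1/(103684 - 180002) = 1/(-76318) = -1/76318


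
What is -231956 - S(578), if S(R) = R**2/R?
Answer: -232534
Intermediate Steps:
S(R) = R
-231956 - S(578) = -231956 - 1*578 = -231956 - 578 = -232534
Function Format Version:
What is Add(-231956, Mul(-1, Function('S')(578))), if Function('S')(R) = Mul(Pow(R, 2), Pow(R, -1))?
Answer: -232534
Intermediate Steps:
Function('S')(R) = R
Add(-231956, Mul(-1, Function('S')(578))) = Add(-231956, Mul(-1, 578)) = Add(-231956, -578) = -232534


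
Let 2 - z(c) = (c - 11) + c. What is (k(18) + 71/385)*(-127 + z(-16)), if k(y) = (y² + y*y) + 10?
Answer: -20778882/385 ≈ -53971.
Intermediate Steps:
z(c) = 13 - 2*c (z(c) = 2 - ((c - 11) + c) = 2 - ((-11 + c) + c) = 2 - (-11 + 2*c) = 2 + (11 - 2*c) = 13 - 2*c)
k(y) = 10 + 2*y² (k(y) = (y² + y²) + 10 = 2*y² + 10 = 10 + 2*y²)
(k(18) + 71/385)*(-127 + z(-16)) = ((10 + 2*18²) + 71/385)*(-127 + (13 - 2*(-16))) = ((10 + 2*324) + 71*(1/385))*(-127 + (13 + 32)) = ((10 + 648) + 71/385)*(-127 + 45) = (658 + 71/385)*(-82) = (253401/385)*(-82) = -20778882/385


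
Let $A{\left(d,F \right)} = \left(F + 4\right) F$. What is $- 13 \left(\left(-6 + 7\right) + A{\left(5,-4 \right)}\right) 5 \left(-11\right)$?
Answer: $715$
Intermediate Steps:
$A{\left(d,F \right)} = F \left(4 + F\right)$ ($A{\left(d,F \right)} = \left(4 + F\right) F = F \left(4 + F\right)$)
$- 13 \left(\left(-6 + 7\right) + A{\left(5,-4 \right)}\right) 5 \left(-11\right) = - 13 \left(\left(-6 + 7\right) - 4 \left(4 - 4\right)\right) 5 \left(-11\right) = - 13 \left(1 - 0\right) \left(-55\right) = - 13 \left(1 + 0\right) \left(-55\right) = \left(-13\right) 1 \left(-55\right) = \left(-13\right) \left(-55\right) = 715$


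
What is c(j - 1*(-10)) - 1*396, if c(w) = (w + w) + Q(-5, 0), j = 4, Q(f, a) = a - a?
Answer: -368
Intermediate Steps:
Q(f, a) = 0
c(w) = 2*w (c(w) = (w + w) + 0 = 2*w + 0 = 2*w)
c(j - 1*(-10)) - 1*396 = 2*(4 - 1*(-10)) - 1*396 = 2*(4 + 10) - 396 = 2*14 - 396 = 28 - 396 = -368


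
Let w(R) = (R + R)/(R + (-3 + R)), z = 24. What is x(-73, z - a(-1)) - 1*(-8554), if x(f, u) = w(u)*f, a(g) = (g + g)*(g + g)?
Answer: 313578/37 ≈ 8475.1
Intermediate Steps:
w(R) = 2*R/(-3 + 2*R) (w(R) = (2*R)/(-3 + 2*R) = 2*R/(-3 + 2*R))
a(g) = 4*g**2 (a(g) = (2*g)*(2*g) = 4*g**2)
x(f, u) = 2*f*u/(-3 + 2*u) (x(f, u) = (2*u/(-3 + 2*u))*f = 2*f*u/(-3 + 2*u))
x(-73, z - a(-1)) - 1*(-8554) = 2*(-73)*(24 - 4*(-1)**2)/(-3 + 2*(24 - 4*(-1)**2)) - 1*(-8554) = 2*(-73)*(24 - 4)/(-3 + 2*(24 - 4)) + 8554 = 2*(-73)*20/(-3 + 2*20) + 8554 = 2*(-73)*20/(-3 + 40) + 8554 = 2*(-73)*20/37 + 8554 = 2*(-73)*20*(1/37) + 8554 = -2920/37 + 8554 = 313578/37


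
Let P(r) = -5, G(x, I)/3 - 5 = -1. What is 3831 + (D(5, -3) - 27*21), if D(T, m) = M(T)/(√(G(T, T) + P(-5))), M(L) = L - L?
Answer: 3264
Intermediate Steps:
M(L) = 0
G(x, I) = 12 (G(x, I) = 15 + 3*(-1) = 15 - 3 = 12)
D(T, m) = 0 (D(T, m) = 0/(√(12 - 5)) = 0/(√7) = 0*(√7/7) = 0)
3831 + (D(5, -3) - 27*21) = 3831 + (0 - 27*21) = 3831 + (0 - 567) = 3831 - 567 = 3264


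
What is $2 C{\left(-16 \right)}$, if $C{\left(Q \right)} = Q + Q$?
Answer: $-64$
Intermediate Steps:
$C{\left(Q \right)} = 2 Q$
$2 C{\left(-16 \right)} = 2 \cdot 2 \left(-16\right) = 2 \left(-32\right) = -64$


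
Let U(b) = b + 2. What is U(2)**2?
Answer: 16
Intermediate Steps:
U(b) = 2 + b
U(2)**2 = (2 + 2)**2 = 4**2 = 16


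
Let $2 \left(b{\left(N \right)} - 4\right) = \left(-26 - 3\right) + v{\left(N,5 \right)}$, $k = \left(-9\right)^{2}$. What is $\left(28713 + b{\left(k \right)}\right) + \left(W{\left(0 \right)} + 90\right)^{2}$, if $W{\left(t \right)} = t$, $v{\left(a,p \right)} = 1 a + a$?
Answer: $\frac{73767}{2} \approx 36884.0$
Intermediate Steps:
$v{\left(a,p \right)} = 2 a$ ($v{\left(a,p \right)} = a + a = 2 a$)
$k = 81$
$b{\left(N \right)} = - \frac{21}{2} + N$ ($b{\left(N \right)} = 4 + \frac{\left(-26 - 3\right) + 2 N}{2} = 4 + \frac{-29 + 2 N}{2} = 4 + \left(- \frac{29}{2} + N\right) = - \frac{21}{2} + N$)
$\left(28713 + b{\left(k \right)}\right) + \left(W{\left(0 \right)} + 90\right)^{2} = \left(28713 + \left(- \frac{21}{2} + 81\right)\right) + \left(0 + 90\right)^{2} = \left(28713 + \frac{141}{2}\right) + 90^{2} = \frac{57567}{2} + 8100 = \frac{73767}{2}$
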